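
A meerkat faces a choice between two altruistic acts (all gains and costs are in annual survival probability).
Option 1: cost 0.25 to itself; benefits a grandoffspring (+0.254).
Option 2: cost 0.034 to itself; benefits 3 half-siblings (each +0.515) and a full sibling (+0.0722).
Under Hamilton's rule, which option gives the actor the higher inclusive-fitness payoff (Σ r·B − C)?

Option 2

Option 1: r to a grandoffspring = 0.25.
Option 1: Σ r·B − C = (1·0.25·0.254) − 0.25 = -0.1865.
Option 2: r to a half-sibling = 0.25.
Option 2: r to a full sibling = 0.5.
Option 2: Σ r·B − C = (3·0.25·0.515 + 1·0.5·0.0722) − 0.034 = 0.38835.
Option 2 has the higher net inclusive-fitness payoff.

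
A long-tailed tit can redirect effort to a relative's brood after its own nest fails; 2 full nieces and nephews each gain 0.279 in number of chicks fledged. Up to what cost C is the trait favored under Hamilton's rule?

0.1395

r to a full niece or nephew = 0.25 (full aunt/uncle↔niece/nephew: two paths of length 3 through the shared grandparent pair: r = 2·(1/2)^3 = 1/4).
Hamilton's rule: n·r·B > C, so the trait is favored while C < n·r·B = 2·0.25·0.279 = 0.1395.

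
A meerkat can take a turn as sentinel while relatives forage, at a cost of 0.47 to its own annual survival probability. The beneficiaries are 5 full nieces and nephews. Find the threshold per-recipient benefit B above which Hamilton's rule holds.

0.376

r to a full niece or nephew = 0.25 (full aunt/uncle↔niece/nephew: two paths of length 3 through the shared grandparent pair: r = 2·(1/2)^3 = 1/4).
Hamilton's rule with n recipients of equal r: n·r·B > C, so B > C/(n·r) = 0.47/(5·0.25) = 0.376.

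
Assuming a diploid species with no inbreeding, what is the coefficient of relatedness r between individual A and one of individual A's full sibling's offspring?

Each parent–offspring link contributes a factor of 1/2, and independent paths through distinct common ancestors add.
Full aunt/uncle↔niece/nephew: two paths of length 3 through the shared grandparent pair: r = 2·(1/2)^3 = 1/4.

0.25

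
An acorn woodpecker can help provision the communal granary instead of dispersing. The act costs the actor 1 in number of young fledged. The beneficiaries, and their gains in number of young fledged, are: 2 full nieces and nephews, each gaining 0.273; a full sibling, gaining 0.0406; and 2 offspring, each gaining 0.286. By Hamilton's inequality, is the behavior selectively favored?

No

Hamilton's rule: the trait is favored when the sum of r·B over every recipient exceeds the actor's cost C.
r to a full niece or nephew = 1/4 (full aunt/uncle↔niece/nephew: two paths of length 3 through the shared grandparent pair: r = 2·(1/2)^3 = 1/4).
r to a full sibling = 1/2 (full sibs share both parents — two paths of length 2: r = 2·(1/2)^2 = 1/2).
r to an offspring = 0.5 (one parent–offspring link: r = (1/2)^1 = 1/2).
Summing one r·B term per recipient: 2·0.25·0.273 + 1·0.5·0.0406 + 2·0.5·0.286 = 0.4428.
0.4428 < 1: the indirect benefit is less than the cost.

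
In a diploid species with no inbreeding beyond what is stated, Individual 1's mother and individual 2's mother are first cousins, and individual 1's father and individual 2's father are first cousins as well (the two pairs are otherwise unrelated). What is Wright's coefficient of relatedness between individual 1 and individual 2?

Relatedness sums over independent paths through distinct common ancestors.
Individual 1 and individual 2 are related in two ways: second cousins through their mothers (r = 1/32) and second cousins through their fathers (r = 1/32).
r = 1/32 + 1/32 = 1/16 = 0.0625.

0.0625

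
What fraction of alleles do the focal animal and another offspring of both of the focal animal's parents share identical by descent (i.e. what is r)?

0.5

Each parent–offspring link contributes a factor of 1/2, and independent paths through distinct common ancestors add.
Full sibs share both parents — two paths of length 2: r = 2·(1/2)^2 = 1/2.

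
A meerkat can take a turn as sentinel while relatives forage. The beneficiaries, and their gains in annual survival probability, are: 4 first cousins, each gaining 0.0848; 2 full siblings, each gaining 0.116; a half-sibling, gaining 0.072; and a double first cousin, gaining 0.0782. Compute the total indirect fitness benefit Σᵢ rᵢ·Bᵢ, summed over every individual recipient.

r to a first cousin = 1/8 (first cousins share one grandparent pair — two paths of length 4: r = 2·(1/2)^4 = 1/8).
r to a full sibling = 1/2 (full sibs share both parents — two paths of length 2: r = 2·(1/2)^2 = 1/2).
r to a half-sibling = 1/4 (half-sibs share one parent — one path of length 2: r = (1/2)^2 = 1/4).
r to a double first cousin = 0.25 (double first cousins share both grandparent pairs — four paths of length 4: r = 4·(1/2)^4 = 1/4).
Summing one r·B term per recipient: 4·0.125·0.0848 + 2·0.5·0.116 + 1·0.25·0.072 + 1·0.25·0.0782 = 0.19595.

0.19595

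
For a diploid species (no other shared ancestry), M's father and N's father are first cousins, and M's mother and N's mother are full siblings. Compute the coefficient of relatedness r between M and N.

With two independent routes of shared ancestry, r is the sum of the two contributions.
M and N are related in two ways: second cousins through their fathers (r = 1/32) and first cousins through their mothers (r = 1/8).
r = 1/32 + 1/8 = 0.15625.

0.15625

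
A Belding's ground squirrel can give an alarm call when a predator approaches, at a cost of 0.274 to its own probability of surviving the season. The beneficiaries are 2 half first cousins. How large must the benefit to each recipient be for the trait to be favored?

2.192

r to a half first cousin = 0.0625 (half first cousins share one grandparent — one path of length 4: r = (1/2)^4 = 1/16).
Hamilton's rule with n recipients of equal r: n·r·B > C, so B > C/(n·r) = 0.274/(2·0.0625) = 2.192.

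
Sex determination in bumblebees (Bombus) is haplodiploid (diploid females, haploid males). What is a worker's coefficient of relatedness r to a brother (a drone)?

0.25

Her haploid brother carries none of their father's genes and a random half of their mother's genome; that half matches the maternal half of her own genome with probability 1/2: r = 1/2 · 1/2 = 1/4.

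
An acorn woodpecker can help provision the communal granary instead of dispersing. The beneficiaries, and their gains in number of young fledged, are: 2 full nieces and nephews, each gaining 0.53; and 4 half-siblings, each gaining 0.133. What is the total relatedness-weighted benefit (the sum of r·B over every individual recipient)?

0.398

r to a full niece or nephew = 1/4 (full aunt/uncle↔niece/nephew: two paths of length 3 through the shared grandparent pair: r = 2·(1/2)^3 = 1/4).
r to a half-sibling = 1/4 (half-sibs share one parent — one path of length 2: r = (1/2)^2 = 1/4).
Summing one r·B term per recipient: 2·0.25·0.53 + 4·0.25·0.133 = 0.398.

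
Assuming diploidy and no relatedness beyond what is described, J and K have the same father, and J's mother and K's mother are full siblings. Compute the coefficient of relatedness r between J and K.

Wright's path rule: contributions from independent ancestry routes add.
J and K are related in two ways: half-sibs through their shared father (r = 1/4) and first cousins through their mothers (r = 1/8).
r = 1/4 + 1/8 = 3/8 = 0.375.

0.375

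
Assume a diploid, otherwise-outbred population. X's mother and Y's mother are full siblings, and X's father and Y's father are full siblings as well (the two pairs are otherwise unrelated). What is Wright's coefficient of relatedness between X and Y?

0.25

Relatedness sums over independent paths through distinct common ancestors.
X and Y are related in two ways: first cousins through their mothers (r = 1/8) and first cousins through their fathers (r = 1/8) — i.e. double first cousins.
r = 1/8 + 1/8 = 1/4 = 0.25.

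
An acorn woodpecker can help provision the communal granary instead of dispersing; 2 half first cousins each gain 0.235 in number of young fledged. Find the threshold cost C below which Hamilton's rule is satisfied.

r to a half first cousin = 0.0625 (half first cousins share one grandparent — one path of length 4: r = (1/2)^4 = 1/16).
Hamilton's rule: n·r·B > C, so the trait is favored while C < n·r·B = 2·0.0625·0.235 = 0.029375.

0.029375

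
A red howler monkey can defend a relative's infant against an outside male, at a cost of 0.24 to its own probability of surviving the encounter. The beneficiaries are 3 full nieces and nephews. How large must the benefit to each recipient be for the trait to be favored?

0.32

r to a full niece or nephew = 1/4 (full aunt/uncle↔niece/nephew: two paths of length 3 through the shared grandparent pair: r = 2·(1/2)^3 = 1/4).
Hamilton's rule with n recipients of equal r: n·r·B > C, so B > C/(n·r) = 0.24/(3·0.25) = 0.32.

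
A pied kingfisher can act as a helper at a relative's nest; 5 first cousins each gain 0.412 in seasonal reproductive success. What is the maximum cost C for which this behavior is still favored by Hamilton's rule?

r to a first cousin = 0.125 (first cousins share one grandparent pair — two paths of length 4: r = 2·(1/2)^4 = 1/8).
Hamilton's rule: n·r·B > C, so the trait is favored while C < n·r·B = 5·0.125·0.412 = 0.2575.

0.2575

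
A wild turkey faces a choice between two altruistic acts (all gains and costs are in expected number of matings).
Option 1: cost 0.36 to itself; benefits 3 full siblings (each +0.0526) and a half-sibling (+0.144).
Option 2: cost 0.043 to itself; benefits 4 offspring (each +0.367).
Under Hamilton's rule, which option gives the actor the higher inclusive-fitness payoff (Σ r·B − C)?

Option 2

Option 1: r to a full sibling = 0.5.
Option 1: r to a half-sibling = 0.25.
Option 1: Σ r·B − C = (3·0.5·0.0526 + 1·0.25·0.144) − 0.36 = -0.2451.
Option 2: r to an offspring = 0.5.
Option 2: Σ r·B − C = (4·0.5·0.367) − 0.043 = 0.691.
Option 2 has the higher net inclusive-fitness payoff.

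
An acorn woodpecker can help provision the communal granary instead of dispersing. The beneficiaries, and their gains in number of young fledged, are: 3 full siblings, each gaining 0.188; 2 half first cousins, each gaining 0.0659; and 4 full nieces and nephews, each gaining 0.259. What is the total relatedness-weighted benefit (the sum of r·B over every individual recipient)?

0.5492375

r to a full sibling = 1/2 (full sibs share both parents — two paths of length 2: r = 2·(1/2)^2 = 1/2).
r to a half first cousin = 0.0625 (half first cousins share one grandparent — one path of length 4: r = (1/2)^4 = 1/16).
r to a full niece or nephew = 0.25 (full aunt/uncle↔niece/nephew: two paths of length 3 through the shared grandparent pair: r = 2·(1/2)^3 = 1/4).
Summing one r·B term per recipient: 3·0.5·0.188 + 2·0.0625·0.0659 + 4·0.25·0.259 = 0.5492375.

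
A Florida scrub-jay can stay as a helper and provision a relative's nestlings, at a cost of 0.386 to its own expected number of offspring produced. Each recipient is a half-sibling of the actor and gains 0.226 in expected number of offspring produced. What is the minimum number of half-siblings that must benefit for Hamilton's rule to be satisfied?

r to a half-sibling = 1/4 (half-sibs share one parent — one path of length 2: r = (1/2)^2 = 1/4).
Hamilton's rule: n·r·B > C  ⇒  n > C/(r·B) = 0.386/(0.25·0.226) = 6.832.
The smallest integer exceeding 6.832 is 7.

7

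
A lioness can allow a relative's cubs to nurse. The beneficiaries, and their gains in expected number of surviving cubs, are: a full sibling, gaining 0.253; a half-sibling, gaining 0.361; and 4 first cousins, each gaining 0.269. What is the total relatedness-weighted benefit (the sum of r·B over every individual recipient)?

0.35125

r to a full sibling = 0.5 (full sibs share both parents — two paths of length 2: r = 2·(1/2)^2 = 1/2).
r to a half-sibling = 1/4 (half-sibs share one parent — one path of length 2: r = (1/2)^2 = 1/4).
r to a first cousin = 1/8 (first cousins share one grandparent pair — two paths of length 4: r = 2·(1/2)^4 = 1/8).
Summing one r·B term per recipient: 1·0.5·0.253 + 1·0.25·0.361 + 4·0.125·0.269 = 0.35125.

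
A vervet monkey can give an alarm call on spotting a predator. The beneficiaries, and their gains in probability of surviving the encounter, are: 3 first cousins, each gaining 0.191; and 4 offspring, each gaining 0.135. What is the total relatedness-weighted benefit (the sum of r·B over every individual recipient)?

r to a first cousin = 0.125 (first cousins share one grandparent pair — two paths of length 4: r = 2·(1/2)^4 = 1/8).
r to an offspring = 0.5 (one parent–offspring link: r = (1/2)^1 = 1/2).
Summing one r·B term per recipient: 3·0.125·0.191 + 4·0.5·0.135 = 0.341625.

0.341625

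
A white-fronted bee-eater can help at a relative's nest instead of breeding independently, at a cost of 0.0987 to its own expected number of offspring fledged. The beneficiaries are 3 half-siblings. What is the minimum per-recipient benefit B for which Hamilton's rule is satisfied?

0.1316

r to a half-sibling = 1/4 (half-sibs share one parent — one path of length 2: r = (1/2)^2 = 1/4).
Hamilton's rule with n recipients of equal r: n·r·B > C, so B > C/(n·r) = 0.0987/(3·0.25) = 0.1316.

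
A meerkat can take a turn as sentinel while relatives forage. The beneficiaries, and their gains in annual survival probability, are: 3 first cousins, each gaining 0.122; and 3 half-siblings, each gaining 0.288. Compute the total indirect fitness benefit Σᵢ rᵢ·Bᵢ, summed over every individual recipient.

0.26175

r to a first cousin = 0.125 (first cousins share one grandparent pair — two paths of length 4: r = 2·(1/2)^4 = 1/8).
r to a half-sibling = 1/4 (half-sibs share one parent — one path of length 2: r = (1/2)^2 = 1/4).
Summing one r·B term per recipient: 3·0.125·0.122 + 3·0.25·0.288 = 0.26175.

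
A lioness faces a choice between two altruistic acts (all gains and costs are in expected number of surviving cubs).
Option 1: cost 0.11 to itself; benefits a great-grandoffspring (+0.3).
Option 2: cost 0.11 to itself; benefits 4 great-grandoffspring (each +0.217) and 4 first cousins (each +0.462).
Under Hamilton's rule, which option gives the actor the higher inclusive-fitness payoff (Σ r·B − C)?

Option 2

Option 1: r to a great-grandoffspring = 0.125.
Option 1: Σ r·B − C = (1·0.125·0.3) − 0.11 = -0.0725.
Option 2: r to a great-grandoffspring = 0.125.
Option 2: r to a first cousin = 0.125.
Option 2: Σ r·B − C = (4·0.125·0.217 + 4·0.125·0.462) − 0.11 = 0.2295.
Option 2 has the higher net inclusive-fitness payoff.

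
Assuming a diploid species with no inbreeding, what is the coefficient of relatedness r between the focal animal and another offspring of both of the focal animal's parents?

Each parent–offspring link contributes a factor of 1/2, and independent paths through distinct common ancestors add.
Full sibs share both parents — two paths of length 2: r = 2·(1/2)^2 = 1/2.

0.5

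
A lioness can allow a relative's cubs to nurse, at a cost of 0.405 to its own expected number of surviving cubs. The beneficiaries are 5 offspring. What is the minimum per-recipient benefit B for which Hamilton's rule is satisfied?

0.162

r to an offspring = 1/2 (one parent–offspring link: r = (1/2)^1 = 1/2).
Hamilton's rule with n recipients of equal r: n·r·B > C, so B > C/(n·r) = 0.405/(5·0.5) = 0.162.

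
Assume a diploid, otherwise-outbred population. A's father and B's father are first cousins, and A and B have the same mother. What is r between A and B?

Independent pedigree routes through distinct common ancestors add.
A and B are related in two ways: second cousins through their fathers (r = 1/32) and half-sibs through their shared mother (r = 1/4).
r = 1/32 + 1/4 = 0.28125.

0.28125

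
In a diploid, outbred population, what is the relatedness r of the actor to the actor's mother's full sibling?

0.25

Each parent–offspring link contributes a factor of 1/2, and independent paths through distinct common ancestors add.
Full aunt/uncle↔niece/nephew: two paths of length 3 through the shared grandparent pair: r = 2·(1/2)^3 = 1/4.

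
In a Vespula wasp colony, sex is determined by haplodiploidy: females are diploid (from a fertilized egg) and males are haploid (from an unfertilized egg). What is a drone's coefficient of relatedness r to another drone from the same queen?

Haploid brothers each carry a random half of the queen's diploid genome, so on average they share half: r = 1/2.

0.5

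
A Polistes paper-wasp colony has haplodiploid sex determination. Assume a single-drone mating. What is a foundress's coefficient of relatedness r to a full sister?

0.75

Haplodiploid full sisters inherit their father's entire haploid genome identically (contributing 1/2) and on average half of their mother's contribution (1/2 · 1/2 = 1/4); r = 1/2 + 1/4 = 3/4.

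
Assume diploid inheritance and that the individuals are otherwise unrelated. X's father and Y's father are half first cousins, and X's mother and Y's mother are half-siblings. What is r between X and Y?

With two independent routes of shared ancestry, r is the sum of the two contributions.
X and Y are related in two ways: half second cousins through their fathers (r = 1/64) and half first cousins through their mothers (r = 1/16).
r = 1/64 + 1/16 = 0.078125.

0.078125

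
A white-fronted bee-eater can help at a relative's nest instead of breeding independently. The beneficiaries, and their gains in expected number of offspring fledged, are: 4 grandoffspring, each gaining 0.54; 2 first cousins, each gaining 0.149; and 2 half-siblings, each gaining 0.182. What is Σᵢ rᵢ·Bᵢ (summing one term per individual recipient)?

0.66825

r to a grandoffspring = 1/4 (two parent–offspring links: r = (1/2)^2 = 1/4).
r to a first cousin = 1/8 (first cousins share one grandparent pair — two paths of length 4: r = 2·(1/2)^4 = 1/8).
r to a half-sibling = 1/4 (half-sibs share one parent — one path of length 2: r = (1/2)^2 = 1/4).
Summing one r·B term per recipient: 4·0.25·0.54 + 2·0.125·0.149 + 2·0.25·0.182 = 0.66825.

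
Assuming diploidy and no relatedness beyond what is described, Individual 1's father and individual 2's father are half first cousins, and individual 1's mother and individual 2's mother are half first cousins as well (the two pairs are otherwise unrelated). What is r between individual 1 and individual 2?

Relatedness sums over independent paths through distinct common ancestors.
Individual 1 and individual 2 are related in two ways: half second cousins through their fathers (r = 1/64) and half second cousins through their mothers (r = 1/64).
r = 1/64 + 1/64 = 1/32 = 0.03125.

0.03125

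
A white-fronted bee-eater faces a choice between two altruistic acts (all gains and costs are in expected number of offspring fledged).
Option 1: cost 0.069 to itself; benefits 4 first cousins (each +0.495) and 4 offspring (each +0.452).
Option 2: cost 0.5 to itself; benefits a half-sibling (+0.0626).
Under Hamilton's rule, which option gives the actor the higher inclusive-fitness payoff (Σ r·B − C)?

Option 1: r to a first cousin = 0.125.
Option 1: r to an offspring = 0.5.
Option 1: Σ r·B − C = (4·0.125·0.495 + 4·0.5·0.452) − 0.069 = 1.0825.
Option 2: r to a half-sibling = 0.25.
Option 2: Σ r·B − C = (1·0.25·0.0626) − 0.5 = -0.48435.
Option 1 has the higher net inclusive-fitness payoff.

Option 1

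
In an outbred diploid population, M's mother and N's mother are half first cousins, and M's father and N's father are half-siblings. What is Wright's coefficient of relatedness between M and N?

Wright's path rule: contributions from independent ancestry routes add.
M and N are related in two ways: half second cousins through their mothers (r = 1/64) and half first cousins through their fathers (r = 1/16).
r = 1/64 + 1/16 = 0.078125.

0.078125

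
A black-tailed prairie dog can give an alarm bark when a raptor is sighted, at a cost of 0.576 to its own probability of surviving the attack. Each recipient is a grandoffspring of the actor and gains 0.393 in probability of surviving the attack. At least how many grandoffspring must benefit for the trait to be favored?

6

r to a grandoffspring = 0.25 (two parent–offspring links: r = (1/2)^2 = 1/4).
Hamilton's rule: n·r·B > C  ⇒  n > C/(r·B) = 0.576/(0.25·0.393) = 5.863.
The smallest integer exceeding 5.863 is 6.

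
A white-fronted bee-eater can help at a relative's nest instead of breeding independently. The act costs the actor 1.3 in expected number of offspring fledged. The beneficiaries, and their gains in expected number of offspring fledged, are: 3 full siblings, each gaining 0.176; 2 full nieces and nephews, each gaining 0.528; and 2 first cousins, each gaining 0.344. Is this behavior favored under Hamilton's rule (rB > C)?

Hamilton's rule: the trait is favored when the sum of r·B over every recipient exceeds the actor's cost C.
r to a full sibling = 0.5 (full sibs share both parents — two paths of length 2: r = 2·(1/2)^2 = 1/2).
r to a full niece or nephew = 0.25 (full aunt/uncle↔niece/nephew: two paths of length 3 through the shared grandparent pair: r = 2·(1/2)^3 = 1/4).
r to a first cousin = 1/8 (first cousins share one grandparent pair — two paths of length 4: r = 2·(1/2)^4 = 1/8).
Summing one r·B term per recipient: 3·0.5·0.176 + 2·0.25·0.528 + 2·0.125·0.344 = 0.614.
0.614 < 1.3: the indirect benefit is less than the cost.

No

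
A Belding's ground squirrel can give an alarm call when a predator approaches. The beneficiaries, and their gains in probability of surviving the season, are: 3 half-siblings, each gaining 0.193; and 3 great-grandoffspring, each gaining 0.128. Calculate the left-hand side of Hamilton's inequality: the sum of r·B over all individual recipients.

0.19275

r to a half-sibling = 1/4 (half-sibs share one parent — one path of length 2: r = (1/2)^2 = 1/4).
r to a great-grandoffspring = 0.125 (three parent–offspring links: r = (1/2)^3 = 1/8).
Summing one r·B term per recipient: 3·0.25·0.193 + 3·0.125·0.128 = 0.19275.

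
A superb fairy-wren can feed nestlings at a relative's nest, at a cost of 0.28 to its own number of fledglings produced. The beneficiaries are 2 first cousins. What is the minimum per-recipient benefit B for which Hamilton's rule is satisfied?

r to a first cousin = 0.125 (first cousins share one grandparent pair — two paths of length 4: r = 2·(1/2)^4 = 1/8).
Hamilton's rule with n recipients of equal r: n·r·B > C, so B > C/(n·r) = 0.28/(2·0.125) = 1.12.

1.12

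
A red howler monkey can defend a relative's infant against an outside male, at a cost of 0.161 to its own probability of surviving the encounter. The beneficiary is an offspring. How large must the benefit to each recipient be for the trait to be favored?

0.322

r to an offspring = 1/2 (one parent–offspring link: r = (1/2)^1 = 1/2).
Hamilton's rule with n recipients of equal r: n·r·B > C, so B > C/(n·r) = 0.161/(1·0.5) = 0.322.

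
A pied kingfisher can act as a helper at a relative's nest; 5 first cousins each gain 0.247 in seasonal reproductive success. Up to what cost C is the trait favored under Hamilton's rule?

0.154375

r to a first cousin = 1/8 (first cousins share one grandparent pair — two paths of length 4: r = 2·(1/2)^4 = 1/8).
Hamilton's rule: n·r·B > C, so the trait is favored while C < n·r·B = 5·0.125·0.247 = 0.154375.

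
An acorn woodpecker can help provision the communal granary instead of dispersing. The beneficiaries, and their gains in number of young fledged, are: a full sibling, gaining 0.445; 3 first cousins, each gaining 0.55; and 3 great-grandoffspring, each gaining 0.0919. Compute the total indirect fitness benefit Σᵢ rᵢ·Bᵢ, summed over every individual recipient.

r to a full sibling = 0.5 (full sibs share both parents — two paths of length 2: r = 2·(1/2)^2 = 1/2).
r to a first cousin = 0.125 (first cousins share one grandparent pair — two paths of length 4: r = 2·(1/2)^4 = 1/8).
r to a great-grandoffspring = 1/8 (three parent–offspring links: r = (1/2)^3 = 1/8).
Summing one r·B term per recipient: 1·0.5·0.445 + 3·0.125·0.55 + 3·0.125·0.0919 = 0.4632125.

0.4632125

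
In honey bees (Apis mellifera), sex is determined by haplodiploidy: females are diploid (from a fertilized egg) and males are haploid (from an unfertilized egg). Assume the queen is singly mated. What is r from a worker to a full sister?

Haplodiploid full sisters inherit their father's entire haploid genome identically (contributing 1/2) and on average half of their mother's contribution (1/2 · 1/2 = 1/4); r = 1/2 + 1/4 = 3/4.

0.75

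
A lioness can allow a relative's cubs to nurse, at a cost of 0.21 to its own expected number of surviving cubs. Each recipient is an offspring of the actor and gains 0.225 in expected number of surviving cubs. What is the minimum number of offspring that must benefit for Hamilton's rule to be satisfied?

2

r to an offspring = 1/2 (one parent–offspring link: r = (1/2)^1 = 1/2).
Hamilton's rule: n·r·B > C  ⇒  n > C/(r·B) = 0.21/(0.5·0.225) = 1.867.
The smallest integer exceeding 1.867 is 2.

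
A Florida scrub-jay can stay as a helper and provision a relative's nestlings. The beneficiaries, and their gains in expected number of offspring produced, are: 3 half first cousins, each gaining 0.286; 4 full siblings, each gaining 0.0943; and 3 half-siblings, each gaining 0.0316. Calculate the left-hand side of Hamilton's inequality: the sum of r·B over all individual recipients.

0.265925

r to a half first cousin = 0.0625 (half first cousins share one grandparent — one path of length 4: r = (1/2)^4 = 1/16).
r to a full sibling = 1/2 (full sibs share both parents — two paths of length 2: r = 2·(1/2)^2 = 1/2).
r to a half-sibling = 0.25 (half-sibs share one parent — one path of length 2: r = (1/2)^2 = 1/4).
Summing one r·B term per recipient: 3·0.0625·0.286 + 4·0.5·0.0943 + 3·0.25·0.0316 = 0.265925.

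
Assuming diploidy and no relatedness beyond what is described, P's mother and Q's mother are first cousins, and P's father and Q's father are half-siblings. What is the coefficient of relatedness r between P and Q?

0.09375

Relatedness sums over independent paths through distinct common ancestors.
P and Q are related in two ways: second cousins through their mothers (r = 1/32) and half first cousins through their fathers (r = 1/16).
r = 1/32 + 1/16 = 3/32 = 0.09375.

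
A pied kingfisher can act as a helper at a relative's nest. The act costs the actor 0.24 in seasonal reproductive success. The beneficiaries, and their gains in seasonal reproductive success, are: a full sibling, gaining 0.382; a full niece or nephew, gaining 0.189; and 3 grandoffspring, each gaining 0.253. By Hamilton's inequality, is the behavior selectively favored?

Yes

Hamilton's rule: the trait is favored when the sum of r·B over every recipient exceeds the actor's cost C.
r to a full sibling = 1/2 (full sibs share both parents — two paths of length 2: r = 2·(1/2)^2 = 1/2).
r to a full niece or nephew = 1/4 (full aunt/uncle↔niece/nephew: two paths of length 3 through the shared grandparent pair: r = 2·(1/2)^3 = 1/4).
r to a grandoffspring = 0.25 (two parent–offspring links: r = (1/2)^2 = 1/4).
Summing one r·B term per recipient: 1·0.5·0.382 + 1·0.25·0.189 + 3·0.25·0.253 = 0.428.
0.428 > 0.24: the indirect benefit exceeds the cost.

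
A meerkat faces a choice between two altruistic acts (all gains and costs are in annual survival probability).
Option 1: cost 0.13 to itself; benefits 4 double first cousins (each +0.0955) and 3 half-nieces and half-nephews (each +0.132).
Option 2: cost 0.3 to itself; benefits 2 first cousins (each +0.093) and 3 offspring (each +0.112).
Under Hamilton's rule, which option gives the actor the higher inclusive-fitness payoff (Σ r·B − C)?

Option 1

Option 1: r to a double first cousin = 0.25.
Option 1: r to a half-niece or half-nephew = 0.125.
Option 1: Σ r·B − C = (4·0.25·0.0955 + 3·0.125·0.132) − 0.13 = 0.015.
Option 2: r to a first cousin = 0.125.
Option 2: r to an offspring = 0.5.
Option 2: Σ r·B − C = (2·0.125·0.093 + 3·0.5·0.112) − 0.3 = -0.10875.
Option 1 has the higher net inclusive-fitness payoff.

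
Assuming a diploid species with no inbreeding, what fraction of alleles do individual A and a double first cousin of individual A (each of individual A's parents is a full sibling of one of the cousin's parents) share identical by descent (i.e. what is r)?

Each parent–offspring link contributes a factor of 1/2, and independent paths through distinct common ancestors add.
Double first cousins share both grandparent pairs — four paths of length 4: r = 4·(1/2)^4 = 1/4.

0.25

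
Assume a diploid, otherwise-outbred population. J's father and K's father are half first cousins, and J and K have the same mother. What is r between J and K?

0.265625

Relatedness sums over independent paths through distinct common ancestors.
J and K are related in two ways: half second cousins through their fathers (r = 1/64) and half-sibs through their shared mother (r = 1/4).
r = 1/64 + 1/4 = 0.265625.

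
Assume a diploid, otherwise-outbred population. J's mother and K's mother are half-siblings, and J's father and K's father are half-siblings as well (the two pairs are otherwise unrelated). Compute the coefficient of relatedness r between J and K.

Wright's path rule: contributions from independent ancestry routes add.
J and K are related in two ways: half first cousins through their mothers (r = 1/16) and half first cousins through their fathers (r = 1/16).
r = 1/16 + 1/16 = 1/8 = 0.125.

0.125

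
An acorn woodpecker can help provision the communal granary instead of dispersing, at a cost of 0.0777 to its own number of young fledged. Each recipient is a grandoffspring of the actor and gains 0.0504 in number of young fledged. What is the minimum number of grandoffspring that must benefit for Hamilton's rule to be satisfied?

r to a grandoffspring = 0.25 (two parent–offspring links: r = (1/2)^2 = 1/4).
Hamilton's rule: n·r·B > C  ⇒  n > C/(r·B) = 0.0777/(0.25·0.0504) = 6.167.
The smallest integer exceeding 6.167 is 7.

7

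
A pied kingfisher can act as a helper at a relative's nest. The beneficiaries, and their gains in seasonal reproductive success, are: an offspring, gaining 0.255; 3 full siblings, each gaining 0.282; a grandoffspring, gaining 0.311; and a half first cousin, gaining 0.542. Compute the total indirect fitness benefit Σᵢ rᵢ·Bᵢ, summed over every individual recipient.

r to an offspring = 0.5 (one parent–offspring link: r = (1/2)^1 = 1/2).
r to a full sibling = 0.5 (full sibs share both parents — two paths of length 2: r = 2·(1/2)^2 = 1/2).
r to a grandoffspring = 0.25 (two parent–offspring links: r = (1/2)^2 = 1/4).
r to a half first cousin = 1/16 (half first cousins share one grandparent — one path of length 4: r = (1/2)^4 = 1/16).
Summing one r·B term per recipient: 1·0.5·0.255 + 3·0.5·0.282 + 1·0.25·0.311 + 1·0.0625·0.542 = 0.662125.

0.662125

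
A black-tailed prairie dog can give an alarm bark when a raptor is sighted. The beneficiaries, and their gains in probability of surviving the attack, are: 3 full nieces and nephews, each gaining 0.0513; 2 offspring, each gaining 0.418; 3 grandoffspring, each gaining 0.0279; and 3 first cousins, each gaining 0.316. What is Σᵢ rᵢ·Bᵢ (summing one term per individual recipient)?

r to a full niece or nephew = 0.25 (full aunt/uncle↔niece/nephew: two paths of length 3 through the shared grandparent pair: r = 2·(1/2)^3 = 1/4).
r to an offspring = 1/2 (one parent–offspring link: r = (1/2)^1 = 1/2).
r to a grandoffspring = 0.25 (two parent–offspring links: r = (1/2)^2 = 1/4).
r to a first cousin = 0.125 (first cousins share one grandparent pair — two paths of length 4: r = 2·(1/2)^4 = 1/8).
Summing one r·B term per recipient: 3·0.25·0.0513 + 2·0.5·0.418 + 3·0.25·0.0279 + 3·0.125·0.316 = 0.5959.

0.5959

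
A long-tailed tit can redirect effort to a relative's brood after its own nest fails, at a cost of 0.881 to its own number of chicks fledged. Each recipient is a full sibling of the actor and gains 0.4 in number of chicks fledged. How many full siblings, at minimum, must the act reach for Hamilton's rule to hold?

r to a full sibling = 1/2 (full sibs share both parents — two paths of length 2: r = 2·(1/2)^2 = 1/2).
Hamilton's rule: n·r·B > C  ⇒  n > C/(r·B) = 0.881/(0.5·0.4) = 4.405.
The smallest integer exceeding 4.405 is 5.

5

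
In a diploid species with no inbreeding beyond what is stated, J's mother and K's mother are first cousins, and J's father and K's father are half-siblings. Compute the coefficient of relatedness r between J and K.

With two independent routes of shared ancestry, r is the sum of the two contributions.
J and K are related in two ways: second cousins through their mothers (r = 1/32) and half first cousins through their fathers (r = 1/16).
r = 1/32 + 1/16 = 3/32 = 0.09375.

0.09375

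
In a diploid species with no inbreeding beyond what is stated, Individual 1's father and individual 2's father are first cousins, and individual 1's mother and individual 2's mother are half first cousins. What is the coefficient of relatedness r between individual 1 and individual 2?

With two independent routes of shared ancestry, r is the sum of the two contributions.
Individual 1 and individual 2 are related in two ways: second cousins through their fathers (r = 1/32) and half second cousins through their mothers (r = 1/64).
r = 1/32 + 1/64 = 0.046875.

0.046875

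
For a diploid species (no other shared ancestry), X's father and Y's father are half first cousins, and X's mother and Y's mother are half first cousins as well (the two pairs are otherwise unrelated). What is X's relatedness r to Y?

0.03125

Wright's path rule: contributions from independent ancestry routes add.
X and Y are related in two ways: half second cousins through their fathers (r = 1/64) and half second cousins through their mothers (r = 1/64).
r = 1/64 + 1/64 = 1/32 = 0.03125.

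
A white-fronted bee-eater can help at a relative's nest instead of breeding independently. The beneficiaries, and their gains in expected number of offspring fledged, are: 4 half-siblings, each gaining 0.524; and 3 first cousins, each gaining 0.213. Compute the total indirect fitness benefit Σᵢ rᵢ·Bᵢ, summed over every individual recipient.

r to a half-sibling = 0.25 (half-sibs share one parent — one path of length 2: r = (1/2)^2 = 1/4).
r to a first cousin = 0.125 (first cousins share one grandparent pair — two paths of length 4: r = 2·(1/2)^4 = 1/8).
Summing one r·B term per recipient: 4·0.25·0.524 + 3·0.125·0.213 = 0.603875.

0.603875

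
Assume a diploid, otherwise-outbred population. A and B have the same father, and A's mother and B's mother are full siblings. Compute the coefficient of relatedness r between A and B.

0.375

Relatedness sums over independent paths through distinct common ancestors.
A and B are related in two ways: half-sibs through their shared father (r = 1/4) and first cousins through their mothers (r = 1/8).
r = 1/4 + 1/8 = 3/8 = 0.375.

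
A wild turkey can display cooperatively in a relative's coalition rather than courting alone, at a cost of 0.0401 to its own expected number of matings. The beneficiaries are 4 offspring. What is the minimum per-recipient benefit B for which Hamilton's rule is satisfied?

r to an offspring = 0.5 (one parent–offspring link: r = (1/2)^1 = 1/2).
Hamilton's rule with n recipients of equal r: n·r·B > C, so B > C/(n·r) = 0.0401/(4·0.5) = 0.02.

0.02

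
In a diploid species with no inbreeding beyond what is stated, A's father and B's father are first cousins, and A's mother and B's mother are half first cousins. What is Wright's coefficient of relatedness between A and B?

0.046875

Wright's path rule: contributions from independent ancestry routes add.
A and B are related in two ways: second cousins through their fathers (r = 1/32) and half second cousins through their mothers (r = 1/64).
r = 1/32 + 1/64 = 3/64 = 0.046875.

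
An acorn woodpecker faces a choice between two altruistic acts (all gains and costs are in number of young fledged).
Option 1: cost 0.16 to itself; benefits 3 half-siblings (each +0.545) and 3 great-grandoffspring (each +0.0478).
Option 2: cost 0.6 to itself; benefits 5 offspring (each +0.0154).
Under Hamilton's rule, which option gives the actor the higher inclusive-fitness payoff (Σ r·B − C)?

Option 1

Option 1: r to a half-sibling = 0.25.
Option 1: r to a great-grandoffspring = 0.125.
Option 1: Σ r·B − C = (3·0.25·0.545 + 3·0.125·0.0478) − 0.16 = 0.266675.
Option 2: r to an offspring = 0.5.
Option 2: Σ r·B − C = (5·0.5·0.0154) − 0.6 = -0.5615.
Option 1 has the higher net inclusive-fitness payoff.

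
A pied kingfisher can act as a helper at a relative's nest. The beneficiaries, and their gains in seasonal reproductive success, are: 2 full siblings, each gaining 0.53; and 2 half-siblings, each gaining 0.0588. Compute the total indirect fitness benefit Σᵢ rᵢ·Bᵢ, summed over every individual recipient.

r to a full sibling = 1/2 (full sibs share both parents — two paths of length 2: r = 2·(1/2)^2 = 1/2).
r to a half-sibling = 0.25 (half-sibs share one parent — one path of length 2: r = (1/2)^2 = 1/4).
Summing one r·B term per recipient: 2·0.5·0.53 + 2·0.25·0.0588 = 0.5594.

0.5594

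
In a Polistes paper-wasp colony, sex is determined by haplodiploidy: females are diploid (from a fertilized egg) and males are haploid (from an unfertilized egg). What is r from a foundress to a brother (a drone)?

Her haploid brother carries none of their father's genes and a random half of their mother's genome; that half matches the maternal half of her own genome with probability 1/2: r = 1/2 · 1/2 = 1/4.

0.25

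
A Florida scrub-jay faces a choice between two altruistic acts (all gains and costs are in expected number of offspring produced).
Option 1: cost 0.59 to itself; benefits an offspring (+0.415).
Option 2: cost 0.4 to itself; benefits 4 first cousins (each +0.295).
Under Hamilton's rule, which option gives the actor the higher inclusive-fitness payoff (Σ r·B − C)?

Option 1: r to an offspring = 0.5.
Option 1: Σ r·B − C = (1·0.5·0.415) − 0.59 = -0.3825.
Option 2: r to a first cousin = 0.125.
Option 2: Σ r·B − C = (4·0.125·0.295) − 0.4 = -0.2525.
Option 2 has the higher net inclusive-fitness payoff.

Option 2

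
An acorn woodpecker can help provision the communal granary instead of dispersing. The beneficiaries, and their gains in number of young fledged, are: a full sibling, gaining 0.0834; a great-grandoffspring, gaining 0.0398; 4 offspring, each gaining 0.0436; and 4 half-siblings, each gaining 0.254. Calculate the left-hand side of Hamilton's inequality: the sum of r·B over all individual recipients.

0.387875

r to a full sibling = 1/2 (full sibs share both parents — two paths of length 2: r = 2·(1/2)^2 = 1/2).
r to a great-grandoffspring = 1/8 (three parent–offspring links: r = (1/2)^3 = 1/8).
r to an offspring = 0.5 (one parent–offspring link: r = (1/2)^1 = 1/2).
r to a half-sibling = 1/4 (half-sibs share one parent — one path of length 2: r = (1/2)^2 = 1/4).
Summing one r·B term per recipient: 1·0.5·0.0834 + 1·0.125·0.0398 + 4·0.5·0.0436 + 4·0.25·0.254 = 0.387875.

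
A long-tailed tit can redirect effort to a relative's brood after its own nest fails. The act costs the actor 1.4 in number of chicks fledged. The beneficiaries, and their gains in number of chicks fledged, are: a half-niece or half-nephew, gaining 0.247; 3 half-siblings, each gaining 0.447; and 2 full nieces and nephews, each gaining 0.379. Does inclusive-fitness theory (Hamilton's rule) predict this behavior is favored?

No

Hamilton's rule: the trait is favored when the sum of r·B over every recipient exceeds the actor's cost C.
r to a half-niece or half-nephew = 1/8 (half-aunt/uncle↔niece/nephew: one path of length 3: r = (1/2)^3 = 1/8).
r to a half-sibling = 1/4 (half-sibs share one parent — one path of length 2: r = (1/2)^2 = 1/4).
r to a full niece or nephew = 0.25 (full aunt/uncle↔niece/nephew: two paths of length 3 through the shared grandparent pair: r = 2·(1/2)^3 = 1/4).
Summing one r·B term per recipient: 1·0.125·0.247 + 3·0.25·0.447 + 2·0.25·0.379 = 0.555625.
0.555625 < 1.4: the indirect benefit is less than the cost.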